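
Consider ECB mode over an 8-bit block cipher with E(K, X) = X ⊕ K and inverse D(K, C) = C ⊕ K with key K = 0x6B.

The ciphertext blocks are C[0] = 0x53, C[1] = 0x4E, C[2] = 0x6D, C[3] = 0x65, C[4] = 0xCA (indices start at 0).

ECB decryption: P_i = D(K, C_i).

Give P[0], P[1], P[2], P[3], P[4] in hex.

P[0] = 0x38, P[1] = 0x25, P[2] = 0x06, P[3] = 0x0E, P[4] = 0xA1

P[0]: D(K, 0x53) = 0x38.
P[1]: D(K, 0x4E) = 0x25.
P[2]: D(K, 0x6D) = 0x06.
P[3]: D(K, 0x65) = 0x0E.
P[4]: D(K, 0xCA) = 0xA1.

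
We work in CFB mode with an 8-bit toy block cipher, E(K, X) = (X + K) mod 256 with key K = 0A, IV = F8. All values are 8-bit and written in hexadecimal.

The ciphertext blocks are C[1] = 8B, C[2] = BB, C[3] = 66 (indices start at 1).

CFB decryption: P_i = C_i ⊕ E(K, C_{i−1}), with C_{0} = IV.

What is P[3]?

P[3] = A3

P[3]: E(K, BB) = C5; 66 ⊕ C5 = A3.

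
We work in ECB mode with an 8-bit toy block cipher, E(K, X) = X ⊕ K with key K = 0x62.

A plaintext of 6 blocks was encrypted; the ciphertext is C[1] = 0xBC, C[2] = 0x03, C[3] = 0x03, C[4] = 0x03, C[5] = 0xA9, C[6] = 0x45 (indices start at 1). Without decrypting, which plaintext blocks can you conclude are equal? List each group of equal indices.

ECB encrypts each block independently with the same key, so equal ciphertext blocks imply equal plaintext blocks.
C[2] = C[3] = C[4] = 0x03, so P[2] = P[3] = P[4].

P[2] = P[3] = P[4]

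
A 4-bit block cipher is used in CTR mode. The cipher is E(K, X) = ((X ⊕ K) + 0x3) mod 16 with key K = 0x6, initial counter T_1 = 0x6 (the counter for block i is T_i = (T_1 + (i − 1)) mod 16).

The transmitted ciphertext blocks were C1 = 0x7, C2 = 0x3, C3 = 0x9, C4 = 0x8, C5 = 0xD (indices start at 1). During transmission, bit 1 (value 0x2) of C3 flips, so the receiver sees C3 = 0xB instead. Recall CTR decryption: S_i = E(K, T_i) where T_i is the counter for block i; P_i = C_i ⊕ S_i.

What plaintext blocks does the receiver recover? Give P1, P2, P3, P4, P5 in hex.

P1 = 0x4, P2 = 0x7, P3 = 0xA, P4 = 0xA, P5 = 0x2

Only C3 changed, to 0xB. In CTR, a change in C_i flips the same bit in P_i only; the keystream is unaffected. Decrypting the received ciphertext:
P1: T = 0x6, S = E(K, T) = 0x3; 0x7 ⊕ 0x3 = 0x4.
P2: T = 0x7, S = E(K, T) = 0x4; 0x3 ⊕ 0x4 = 0x7.
P3: T = 0x8, S = E(K, T) = 0x1; 0xB ⊕ 0x1 = 0xA.
P4: T = 0x9, S = E(K, T) = 0x2; 0x8 ⊕ 0x2 = 0xA.
P5: T = 0xA, S = E(K, T) = 0xF; 0xD ⊕ 0xF = 0x2.
Blocks that differ from the original plaintext: P3.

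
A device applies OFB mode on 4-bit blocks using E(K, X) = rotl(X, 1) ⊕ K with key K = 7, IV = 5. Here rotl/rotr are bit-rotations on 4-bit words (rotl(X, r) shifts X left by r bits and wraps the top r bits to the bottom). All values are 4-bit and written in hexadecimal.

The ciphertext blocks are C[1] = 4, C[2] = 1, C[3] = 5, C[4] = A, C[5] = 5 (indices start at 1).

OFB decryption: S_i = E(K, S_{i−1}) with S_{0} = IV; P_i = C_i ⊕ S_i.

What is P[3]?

P[3] = B

P[1]: S = E(K, 5) = D; 4 ⊕ D = 9.
P[2]: S = E(K, D) = C; 1 ⊕ C = D.
P[3]: S = E(K, C) = E; 5 ⊕ E = B.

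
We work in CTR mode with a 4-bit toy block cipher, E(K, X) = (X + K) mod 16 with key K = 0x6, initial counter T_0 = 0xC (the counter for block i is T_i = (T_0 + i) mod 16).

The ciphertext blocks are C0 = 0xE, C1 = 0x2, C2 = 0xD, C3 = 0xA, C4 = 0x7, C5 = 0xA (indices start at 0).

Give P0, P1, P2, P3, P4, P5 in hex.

P0 = 0xC, P1 = 0x1, P2 = 0x9, P3 = 0xF, P4 = 0x1, P5 = 0xD

CTR decryption: S_i = E(K, T_i) where T_i is the counter for block i; P_i = C_i ⊕ S_i.
P0: T = 0xC, S = E(K, T) = 0x2; 0xE ⊕ 0x2 = 0xC.
P1: T = 0xD, S = E(K, T) = 0x3; 0x2 ⊕ 0x3 = 0x1.
P2: T = 0xE, S = E(K, T) = 0x4; 0xD ⊕ 0x4 = 0x9.
P3: T = 0xF, S = E(K, T) = 0x5; 0xA ⊕ 0x5 = 0xF.
P4: T = 0x0, S = E(K, T) = 0x6; 0x7 ⊕ 0x6 = 0x1.
P5: T = 0x1, S = E(K, T) = 0x7; 0xA ⊕ 0x7 = 0xD.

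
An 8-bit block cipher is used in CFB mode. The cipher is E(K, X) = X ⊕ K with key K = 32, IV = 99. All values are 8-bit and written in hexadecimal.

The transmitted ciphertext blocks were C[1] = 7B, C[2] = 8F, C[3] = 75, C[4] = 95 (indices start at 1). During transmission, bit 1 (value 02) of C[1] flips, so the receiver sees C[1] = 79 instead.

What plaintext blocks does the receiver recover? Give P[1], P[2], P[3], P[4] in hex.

P[1] = D2, P[2] = C4, P[3] = C8, P[4] = D2

CFB decryption: P_i = C_i ⊕ E(K, C_{i−1}), with C_{0} = IV.
Only C[1] changed, to 79. In CFB, a change in C_i flips the same bit in P_i and garbles P_{i+1}. Decrypting the received ciphertext:
P[1]: E(K, 99) = AB; 79 ⊕ AB = D2.
P[2]: E(K, 79) = 4B; 8F ⊕ 4B = C4.
P[3]: E(K, 8F) = BD; 75 ⊕ BD = C8.
P[4]: E(K, 75) = 47; 95 ⊕ 47 = D2.
Blocks that differ from the original plaintext: P[1], P[2].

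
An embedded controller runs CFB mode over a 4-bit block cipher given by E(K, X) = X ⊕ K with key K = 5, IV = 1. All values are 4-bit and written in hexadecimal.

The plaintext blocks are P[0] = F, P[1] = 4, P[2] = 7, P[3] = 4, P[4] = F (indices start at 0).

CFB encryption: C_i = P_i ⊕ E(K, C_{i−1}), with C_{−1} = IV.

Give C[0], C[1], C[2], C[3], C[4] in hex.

C[0]: E(K, 1) = 4; F ⊕ 4 = B.
C[1]: E(K, B) = E; 4 ⊕ E = A.
C[2]: E(K, A) = F; 7 ⊕ F = 8.
C[3]: E(K, 8) = D; 4 ⊕ D = 9.
C[4]: E(K, 9) = C; F ⊕ C = 3.

C[0] = B, C[1] = A, C[2] = 8, C[3] = 9, C[4] = 3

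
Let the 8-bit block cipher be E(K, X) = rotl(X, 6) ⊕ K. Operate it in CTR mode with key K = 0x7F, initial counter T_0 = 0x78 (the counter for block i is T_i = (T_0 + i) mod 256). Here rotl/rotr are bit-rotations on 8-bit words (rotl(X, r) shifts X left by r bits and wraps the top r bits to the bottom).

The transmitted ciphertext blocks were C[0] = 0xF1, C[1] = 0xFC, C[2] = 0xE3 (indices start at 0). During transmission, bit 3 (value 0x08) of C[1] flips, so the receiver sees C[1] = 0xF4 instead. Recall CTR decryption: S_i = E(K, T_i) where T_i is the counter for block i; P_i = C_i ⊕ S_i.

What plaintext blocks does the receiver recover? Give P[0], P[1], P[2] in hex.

P[0] = 0x90, P[1] = 0xD5, P[2] = 0x02

Only C[1] changed, to 0xF4. In CTR, a change in C_i flips the same bit in P_i only; the keystream is unaffected. Decrypting the received ciphertext:
P[0]: T = 0x78, S = E(K, T) = 0x61; 0xF1 ⊕ 0x61 = 0x90.
P[1]: T = 0x79, S = E(K, T) = 0x21; 0xF4 ⊕ 0x21 = 0xD5.
P[2]: T = 0x7A, S = E(K, T) = 0xE1; 0xE3 ⊕ 0xE1 = 0x02.
Blocks that differ from the original plaintext: P[1].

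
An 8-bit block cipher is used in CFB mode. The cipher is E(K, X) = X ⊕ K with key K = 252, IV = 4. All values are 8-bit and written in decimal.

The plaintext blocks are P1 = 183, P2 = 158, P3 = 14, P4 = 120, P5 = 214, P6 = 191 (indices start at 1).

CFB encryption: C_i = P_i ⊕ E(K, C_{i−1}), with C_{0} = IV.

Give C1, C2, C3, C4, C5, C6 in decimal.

C1 = 79, C2 = 45, C3 = 223, C4 = 91, C5 = 113, C6 = 50

C1: E(K, 4) = 248; 183 ⊕ 248 = 79.
C2: E(K, 79) = 179; 158 ⊕ 179 = 45.
C3: E(K, 45) = 209; 14 ⊕ 209 = 223.
C4: E(K, 223) = 35; 120 ⊕ 35 = 91.
C5: E(K, 91) = 167; 214 ⊕ 167 = 113.
C6: E(K, 113) = 141; 191 ⊕ 141 = 50.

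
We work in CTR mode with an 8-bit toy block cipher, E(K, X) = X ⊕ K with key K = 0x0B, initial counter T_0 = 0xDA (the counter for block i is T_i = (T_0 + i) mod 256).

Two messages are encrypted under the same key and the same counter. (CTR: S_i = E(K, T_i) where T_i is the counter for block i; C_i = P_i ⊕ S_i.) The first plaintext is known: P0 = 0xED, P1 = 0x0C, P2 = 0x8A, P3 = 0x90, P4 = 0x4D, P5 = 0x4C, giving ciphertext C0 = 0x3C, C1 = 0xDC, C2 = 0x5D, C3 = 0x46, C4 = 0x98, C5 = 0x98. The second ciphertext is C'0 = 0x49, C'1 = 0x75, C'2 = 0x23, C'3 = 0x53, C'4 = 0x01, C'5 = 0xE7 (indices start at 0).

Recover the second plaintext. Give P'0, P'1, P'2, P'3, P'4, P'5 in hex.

In CTR with a reused counter, both messages share the same keystream S_i, so C_i ⊕ C'_i = P_i ⊕ P'_i and thus P'_i = P_i ⊕ C_i ⊕ C'_i.
P'0: 0xED ⊕ 0x3C ⊕ 0x49 = 0x98.
P'1: 0x0C ⊕ 0xDC ⊕ 0x75 = 0xA5.
P'2: 0x8A ⊕ 0x5D ⊕ 0x23 = 0xF4.
P'3: 0x90 ⊕ 0x46 ⊕ 0x53 = 0x85.
P'4: 0x4D ⊕ 0x98 ⊕ 0x01 = 0xD4.
P'5: 0x4C ⊕ 0x98 ⊕ 0xE7 = 0x33.

P'0 = 0x98, P'1 = 0xA5, P'2 = 0xF4, P'3 = 0x85, P'4 = 0xD4, P'5 = 0x33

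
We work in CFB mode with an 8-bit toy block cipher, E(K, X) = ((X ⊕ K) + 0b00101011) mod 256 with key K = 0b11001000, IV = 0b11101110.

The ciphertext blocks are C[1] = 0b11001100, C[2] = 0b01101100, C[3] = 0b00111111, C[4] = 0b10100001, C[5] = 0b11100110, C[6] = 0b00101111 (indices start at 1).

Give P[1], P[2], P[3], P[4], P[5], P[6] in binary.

CFB decryption: P_i = C_i ⊕ E(K, C_{i−1}), with C_{0} = IV.
P[1]: E(K, 0b11101110) = 0b01010001; 0b11001100 ⊕ 0b01010001 = 0b10011101.
P[2]: E(K, 0b11001100) = 0b00101111; 0b01101100 ⊕ 0b00101111 = 0b01000011.
P[3]: E(K, 0b01101100) = 0b11001111; 0b00111111 ⊕ 0b11001111 = 0b11110000.
P[4]: E(K, 0b00111111) = 0b00100010; 0b10100001 ⊕ 0b00100010 = 0b10000011.
P[5]: E(K, 0b10100001) = 0b10010100; 0b11100110 ⊕ 0b10010100 = 0b01110010.
P[6]: E(K, 0b11100110) = 0b01011001; 0b00101111 ⊕ 0b01011001 = 0b01110110.

P[1] = 0b10011101, P[2] = 0b01000011, P[3] = 0b11110000, P[4] = 0b10000011, P[5] = 0b01110010, P[6] = 0b01110110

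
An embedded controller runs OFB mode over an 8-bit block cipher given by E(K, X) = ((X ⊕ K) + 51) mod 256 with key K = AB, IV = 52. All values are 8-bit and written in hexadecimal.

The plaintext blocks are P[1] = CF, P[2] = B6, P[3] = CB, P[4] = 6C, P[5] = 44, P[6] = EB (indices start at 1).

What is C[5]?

C[5] = CE

OFB encryption: S_i = E(K, S_{i−1}) with S_{0} = IV; C_i = P_i ⊕ S_i.
C[1]: S = E(K, 52) = 4A; CF ⊕ 4A = 85.
C[2]: S = E(K, 4A) = 32; B6 ⊕ 32 = 84.
C[3]: S = E(K, 32) = EA; CB ⊕ EA = 21.
C[4]: S = E(K, EA) = 92; 6C ⊕ 92 = FE.
C[5]: S = E(K, 92) = 8A; 44 ⊕ 8A = CE.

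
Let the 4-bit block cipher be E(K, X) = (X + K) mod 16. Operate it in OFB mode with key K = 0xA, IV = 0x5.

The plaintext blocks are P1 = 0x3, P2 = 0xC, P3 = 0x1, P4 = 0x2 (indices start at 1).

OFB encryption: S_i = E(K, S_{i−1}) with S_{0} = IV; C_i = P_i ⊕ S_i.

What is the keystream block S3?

0x3

C1: S = E(K, 0x5) = 0xF; 0x3 ⊕ 0xF = 0xC.
C2: S = E(K, 0xF) = 0x9; 0xC ⊕ 0x9 = 0x5.
C3: S = E(K, 0x9) = 0x3; 0x1 ⊕ 0x3 = 0x2.
So S3 = 0x3.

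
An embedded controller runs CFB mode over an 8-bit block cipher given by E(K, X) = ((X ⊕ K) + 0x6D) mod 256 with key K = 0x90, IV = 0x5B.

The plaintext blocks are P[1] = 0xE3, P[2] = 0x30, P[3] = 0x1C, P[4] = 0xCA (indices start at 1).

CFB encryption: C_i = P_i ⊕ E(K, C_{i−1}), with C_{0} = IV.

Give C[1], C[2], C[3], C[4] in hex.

C[1] = 0xDB, C[2] = 0x88, C[3] = 0x99, C[4] = 0xBC

C[1]: E(K, 0x5B) = 0x38; 0xE3 ⊕ 0x38 = 0xDB.
C[2]: E(K, 0xDB) = 0xB8; 0x30 ⊕ 0xB8 = 0x88.
C[3]: E(K, 0x88) = 0x85; 0x1C ⊕ 0x85 = 0x99.
C[4]: E(K, 0x99) = 0x76; 0xCA ⊕ 0x76 = 0xBC.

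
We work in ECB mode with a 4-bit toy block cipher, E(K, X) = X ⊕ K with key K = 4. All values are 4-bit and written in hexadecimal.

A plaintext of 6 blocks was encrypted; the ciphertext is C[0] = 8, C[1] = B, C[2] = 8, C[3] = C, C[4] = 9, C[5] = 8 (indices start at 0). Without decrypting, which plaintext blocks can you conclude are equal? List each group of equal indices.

P[0] = P[2] = P[5]

ECB encrypts each block independently with the same key, so equal ciphertext blocks imply equal plaintext blocks.
C[0] = C[2] = C[5] = 8, so P[0] = P[2] = P[5].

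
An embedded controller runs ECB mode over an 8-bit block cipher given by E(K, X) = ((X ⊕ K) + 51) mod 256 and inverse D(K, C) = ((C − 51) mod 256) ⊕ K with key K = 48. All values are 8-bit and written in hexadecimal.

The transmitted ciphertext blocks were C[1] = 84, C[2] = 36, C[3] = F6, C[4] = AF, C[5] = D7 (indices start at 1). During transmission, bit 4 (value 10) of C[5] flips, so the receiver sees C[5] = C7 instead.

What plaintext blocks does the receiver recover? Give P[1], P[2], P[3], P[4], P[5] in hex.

P[1] = 7B, P[2] = AD, P[3] = ED, P[4] = 16, P[5] = 3E

ECB decryption: P_i = D(K, C_i).
Only C[5] changed, to C7. In ECB, a change in C_i affects only P_i. Decrypting the received ciphertext:
P[1]: D(K, 84) = 7B.
P[2]: D(K, 36) = AD.
P[3]: D(K, F6) = ED.
P[4]: D(K, AF) = 16.
P[5]: D(K, C7) = 3E.
Blocks that differ from the original plaintext: P[5].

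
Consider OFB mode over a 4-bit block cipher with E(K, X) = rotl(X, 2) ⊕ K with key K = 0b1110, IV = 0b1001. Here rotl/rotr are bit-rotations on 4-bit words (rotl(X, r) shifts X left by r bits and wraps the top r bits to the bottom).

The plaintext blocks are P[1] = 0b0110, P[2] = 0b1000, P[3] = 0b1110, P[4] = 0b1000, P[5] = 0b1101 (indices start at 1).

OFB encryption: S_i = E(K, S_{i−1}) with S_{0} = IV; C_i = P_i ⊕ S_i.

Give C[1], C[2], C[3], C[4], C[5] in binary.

C[1]: S = E(K, 0b1001) = 0b1000; 0b0110 ⊕ 0b1000 = 0b1110.
C[2]: S = E(K, 0b1000) = 0b1100; 0b1000 ⊕ 0b1100 = 0b0100.
C[3]: S = E(K, 0b1100) = 0b1101; 0b1110 ⊕ 0b1101 = 0b0011.
C[4]: S = E(K, 0b1101) = 0b1001; 0b1000 ⊕ 0b1001 = 0b0001.
C[5]: S = E(K, 0b1001) = 0b1000; 0b1101 ⊕ 0b1000 = 0b0101.

C[1] = 0b1110, C[2] = 0b0100, C[3] = 0b0011, C[4] = 0b0001, C[5] = 0b0101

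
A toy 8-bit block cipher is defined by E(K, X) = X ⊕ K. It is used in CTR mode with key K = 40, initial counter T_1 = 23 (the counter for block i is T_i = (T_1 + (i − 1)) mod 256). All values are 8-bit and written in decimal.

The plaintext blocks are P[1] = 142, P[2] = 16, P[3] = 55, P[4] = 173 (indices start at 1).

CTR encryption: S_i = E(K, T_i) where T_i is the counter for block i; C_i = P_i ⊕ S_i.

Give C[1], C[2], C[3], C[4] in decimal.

C[1] = 177, C[2] = 32, C[3] = 6, C[4] = 159

C[1]: T = 23, S = E(K, T) = 63; 142 ⊕ 63 = 177.
C[2]: T = 24, S = E(K, T) = 48; 16 ⊕ 48 = 32.
C[3]: T = 25, S = E(K, T) = 49; 55 ⊕ 49 = 6.
C[4]: T = 26, S = E(K, T) = 50; 173 ⊕ 50 = 159.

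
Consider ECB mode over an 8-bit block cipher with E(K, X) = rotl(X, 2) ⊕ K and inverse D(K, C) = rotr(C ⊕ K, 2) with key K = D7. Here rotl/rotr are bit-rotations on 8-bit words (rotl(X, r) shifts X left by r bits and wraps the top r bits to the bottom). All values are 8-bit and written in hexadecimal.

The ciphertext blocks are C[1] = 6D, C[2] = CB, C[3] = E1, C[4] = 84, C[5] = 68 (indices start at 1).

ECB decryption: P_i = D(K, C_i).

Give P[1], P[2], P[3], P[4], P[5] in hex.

P[1]: D(K, 6D) = AE.
P[2]: D(K, CB) = 07.
P[3]: D(K, E1) = 8D.
P[4]: D(K, 84) = D4.
P[5]: D(K, 68) = EF.

P[1] = AE, P[2] = 07, P[3] = 8D, P[4] = D4, P[5] = EF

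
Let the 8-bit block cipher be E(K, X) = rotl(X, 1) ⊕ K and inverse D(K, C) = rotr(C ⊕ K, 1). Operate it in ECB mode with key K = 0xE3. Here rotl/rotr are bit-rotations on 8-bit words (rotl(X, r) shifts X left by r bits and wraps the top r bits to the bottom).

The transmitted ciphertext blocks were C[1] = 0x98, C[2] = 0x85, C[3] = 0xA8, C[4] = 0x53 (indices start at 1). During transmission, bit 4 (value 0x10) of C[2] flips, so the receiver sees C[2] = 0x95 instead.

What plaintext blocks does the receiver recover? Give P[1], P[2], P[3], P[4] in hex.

ECB decryption: P_i = D(K, C_i).
Only C[2] changed, to 0x95. In ECB, a change in C_i affects only P_i. Decrypting the received ciphertext:
P[1]: D(K, 0x98) = 0xBD.
P[2]: D(K, 0x95) = 0x3B.
P[3]: D(K, 0xA8) = 0xA5.
P[4]: D(K, 0x53) = 0x58.
Blocks that differ from the original plaintext: P[2].

P[1] = 0xBD, P[2] = 0x3B, P[3] = 0xA5, P[4] = 0x58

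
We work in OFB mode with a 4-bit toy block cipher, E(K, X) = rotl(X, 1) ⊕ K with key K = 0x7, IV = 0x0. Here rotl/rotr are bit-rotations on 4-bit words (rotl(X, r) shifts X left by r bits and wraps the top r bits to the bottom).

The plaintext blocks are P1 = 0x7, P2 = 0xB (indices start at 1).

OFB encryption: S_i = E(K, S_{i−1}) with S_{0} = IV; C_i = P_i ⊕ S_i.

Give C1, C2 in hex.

C1: S = E(K, 0x0) = 0x7; 0x7 ⊕ 0x7 = 0x0.
C2: S = E(K, 0x7) = 0x9; 0xB ⊕ 0x9 = 0x2.

C1 = 0x0, C2 = 0x2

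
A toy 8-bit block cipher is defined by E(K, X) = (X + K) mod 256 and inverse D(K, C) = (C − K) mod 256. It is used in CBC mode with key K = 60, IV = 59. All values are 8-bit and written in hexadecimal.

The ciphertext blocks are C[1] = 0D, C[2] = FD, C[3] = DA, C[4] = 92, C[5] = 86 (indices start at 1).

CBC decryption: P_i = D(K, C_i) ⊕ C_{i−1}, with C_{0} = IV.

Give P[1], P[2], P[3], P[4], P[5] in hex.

P[1] = F4, P[2] = 90, P[3] = 87, P[4] = E8, P[5] = B4

P[1]: D(K, 0D) = AD; AD ⊕ 59 = F4.
P[2]: D(K, FD) = 9D; 9D ⊕ 0D = 90.
P[3]: D(K, DA) = 7A; 7A ⊕ FD = 87.
P[4]: D(K, 92) = 32; 32 ⊕ DA = E8.
P[5]: D(K, 86) = 26; 26 ⊕ 92 = B4.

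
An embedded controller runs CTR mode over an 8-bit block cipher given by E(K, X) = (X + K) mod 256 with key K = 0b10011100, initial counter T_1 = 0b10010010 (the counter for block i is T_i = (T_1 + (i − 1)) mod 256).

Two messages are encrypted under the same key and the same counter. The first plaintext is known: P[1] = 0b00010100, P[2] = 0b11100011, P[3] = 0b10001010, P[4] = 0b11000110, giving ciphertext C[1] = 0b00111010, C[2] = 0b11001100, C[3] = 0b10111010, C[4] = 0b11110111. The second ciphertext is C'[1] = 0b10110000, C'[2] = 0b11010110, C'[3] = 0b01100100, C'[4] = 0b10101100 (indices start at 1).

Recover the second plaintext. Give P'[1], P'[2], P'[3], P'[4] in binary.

In CTR with a reused counter, both messages share the same keystream S_i, so C_i ⊕ C'_i = P_i ⊕ P'_i and thus P'_i = P_i ⊕ C_i ⊕ C'_i.
P'[1]: 0b00010100 ⊕ 0b00111010 ⊕ 0b10110000 = 0b10011110.
P'[2]: 0b11100011 ⊕ 0b11001100 ⊕ 0b11010110 = 0b11111001.
P'[3]: 0b10001010 ⊕ 0b10111010 ⊕ 0b01100100 = 0b01010100.
P'[4]: 0b11000110 ⊕ 0b11110111 ⊕ 0b10101100 = 0b10011101.

P'[1] = 0b10011110, P'[2] = 0b11111001, P'[3] = 0b01010100, P'[4] = 0b10011101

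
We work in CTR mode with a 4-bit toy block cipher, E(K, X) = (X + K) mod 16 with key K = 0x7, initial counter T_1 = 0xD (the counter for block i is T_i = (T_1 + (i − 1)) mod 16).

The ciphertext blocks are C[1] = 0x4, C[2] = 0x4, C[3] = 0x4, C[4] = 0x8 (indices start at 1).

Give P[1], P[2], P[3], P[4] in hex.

P[1] = 0x0, P[2] = 0x1, P[3] = 0x2, P[4] = 0xF

CTR decryption: S_i = E(K, T_i) where T_i is the counter for block i; P_i = C_i ⊕ S_i.
P[1]: T = 0xD, S = E(K, T) = 0x4; 0x4 ⊕ 0x4 = 0x0.
P[2]: T = 0xE, S = E(K, T) = 0x5; 0x4 ⊕ 0x5 = 0x1.
P[3]: T = 0xF, S = E(K, T) = 0x6; 0x4 ⊕ 0x6 = 0x2.
P[4]: T = 0x0, S = E(K, T) = 0x7; 0x8 ⊕ 0x7 = 0xF.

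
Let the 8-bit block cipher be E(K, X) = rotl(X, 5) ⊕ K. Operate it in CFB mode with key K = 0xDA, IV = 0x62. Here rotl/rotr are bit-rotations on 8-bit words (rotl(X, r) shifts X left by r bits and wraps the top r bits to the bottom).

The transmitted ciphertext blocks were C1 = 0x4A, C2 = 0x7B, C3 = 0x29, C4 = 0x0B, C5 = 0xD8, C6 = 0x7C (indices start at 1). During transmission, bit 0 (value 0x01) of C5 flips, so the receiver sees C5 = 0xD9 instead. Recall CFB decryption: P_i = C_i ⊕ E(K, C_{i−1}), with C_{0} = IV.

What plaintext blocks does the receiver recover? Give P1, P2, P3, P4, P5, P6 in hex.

P1 = 0xDC, P2 = 0xE8, P3 = 0x9C, P4 = 0xF4, P5 = 0x62, P6 = 0x9D

Only C5 changed, to 0xD9. In CFB, a change in C_i flips the same bit in P_i and garbles P_{i+1}. Decrypting the received ciphertext:
P1: E(K, 0x62) = 0x96; 0x4A ⊕ 0x96 = 0xDC.
P2: E(K, 0x4A) = 0x93; 0x7B ⊕ 0x93 = 0xE8.
P3: E(K, 0x7B) = 0xB5; 0x29 ⊕ 0xB5 = 0x9C.
P4: E(K, 0x29) = 0xFF; 0x0B ⊕ 0xFF = 0xF4.
P5: E(K, 0x0B) = 0xBB; 0xD9 ⊕ 0xBB = 0x62.
P6: E(K, 0xD9) = 0xE1; 0x7C ⊕ 0xE1 = 0x9D.
Blocks that differ from the original plaintext: P5, P6.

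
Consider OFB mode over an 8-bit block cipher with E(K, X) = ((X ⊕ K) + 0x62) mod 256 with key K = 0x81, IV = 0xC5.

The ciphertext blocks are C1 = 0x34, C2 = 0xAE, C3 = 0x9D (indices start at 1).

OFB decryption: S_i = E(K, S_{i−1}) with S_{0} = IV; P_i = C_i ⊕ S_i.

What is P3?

P1: S = E(K, 0xC5) = 0xA6; 0x34 ⊕ 0xA6 = 0x92.
P2: S = E(K, 0xA6) = 0x89; 0xAE ⊕ 0x89 = 0x27.
P3: S = E(K, 0x89) = 0x6A; 0x9D ⊕ 0x6A = 0xF7.

P3 = 0xF7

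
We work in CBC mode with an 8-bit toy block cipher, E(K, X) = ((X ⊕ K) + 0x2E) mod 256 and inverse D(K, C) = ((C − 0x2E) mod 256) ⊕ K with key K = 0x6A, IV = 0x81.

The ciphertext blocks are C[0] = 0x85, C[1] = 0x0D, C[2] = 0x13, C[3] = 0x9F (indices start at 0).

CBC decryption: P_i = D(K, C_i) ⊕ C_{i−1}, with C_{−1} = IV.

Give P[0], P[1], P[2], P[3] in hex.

P[0]: D(K, 0x85) = 0x3D; 0x3D ⊕ 0x81 = 0xBC.
P[1]: D(K, 0x0D) = 0xB5; 0xB5 ⊕ 0x85 = 0x30.
P[2]: D(K, 0x13) = 0x8F; 0x8F ⊕ 0x0D = 0x82.
P[3]: D(K, 0x9F) = 0x1B; 0x1B ⊕ 0x13 = 0x08.

P[0] = 0xBC, P[1] = 0x30, P[2] = 0x82, P[3] = 0x08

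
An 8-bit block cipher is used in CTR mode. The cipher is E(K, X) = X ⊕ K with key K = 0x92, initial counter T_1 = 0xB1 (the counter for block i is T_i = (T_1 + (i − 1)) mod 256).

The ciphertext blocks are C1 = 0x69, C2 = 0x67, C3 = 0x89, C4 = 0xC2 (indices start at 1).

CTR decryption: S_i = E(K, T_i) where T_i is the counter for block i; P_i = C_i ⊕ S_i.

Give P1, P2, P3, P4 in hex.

P1 = 0x4A, P2 = 0x47, P3 = 0xA8, P4 = 0xE4

P1: T = 0xB1, S = E(K, T) = 0x23; 0x69 ⊕ 0x23 = 0x4A.
P2: T = 0xB2, S = E(K, T) = 0x20; 0x67 ⊕ 0x20 = 0x47.
P3: T = 0xB3, S = E(K, T) = 0x21; 0x89 ⊕ 0x21 = 0xA8.
P4: T = 0xB4, S = E(K, T) = 0x26; 0xC2 ⊕ 0x26 = 0xE4.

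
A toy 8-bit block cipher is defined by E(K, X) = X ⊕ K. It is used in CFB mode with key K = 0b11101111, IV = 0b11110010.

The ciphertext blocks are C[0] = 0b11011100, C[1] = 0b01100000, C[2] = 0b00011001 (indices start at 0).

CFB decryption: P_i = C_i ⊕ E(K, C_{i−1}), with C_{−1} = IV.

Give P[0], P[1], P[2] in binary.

P[0] = 0b11000001, P[1] = 0b01010011, P[2] = 0b10010110

P[0]: E(K, 0b11110010) = 0b00011101; 0b11011100 ⊕ 0b00011101 = 0b11000001.
P[1]: E(K, 0b11011100) = 0b00110011; 0b01100000 ⊕ 0b00110011 = 0b01010011.
P[2]: E(K, 0b01100000) = 0b10001111; 0b00011001 ⊕ 0b10001111 = 0b10010110.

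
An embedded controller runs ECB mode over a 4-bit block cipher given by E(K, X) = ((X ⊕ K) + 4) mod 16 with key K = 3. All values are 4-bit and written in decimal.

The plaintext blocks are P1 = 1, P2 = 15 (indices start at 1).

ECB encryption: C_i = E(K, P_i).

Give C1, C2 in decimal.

C1 = 6, C2 = 0

C1: E(K, 1) = 6.
C2: E(K, 15) = 0.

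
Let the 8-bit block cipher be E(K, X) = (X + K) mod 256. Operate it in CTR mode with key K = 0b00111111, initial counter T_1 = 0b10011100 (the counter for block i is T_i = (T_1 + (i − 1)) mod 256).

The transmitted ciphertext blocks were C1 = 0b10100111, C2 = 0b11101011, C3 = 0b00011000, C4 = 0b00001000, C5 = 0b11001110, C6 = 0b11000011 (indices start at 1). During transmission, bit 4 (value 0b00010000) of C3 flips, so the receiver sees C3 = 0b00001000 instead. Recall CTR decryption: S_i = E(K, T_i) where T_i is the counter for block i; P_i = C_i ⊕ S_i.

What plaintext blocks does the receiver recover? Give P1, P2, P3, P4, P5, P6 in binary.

Only C3 changed, to 0b00001000. In CTR, a change in C_i flips the same bit in P_i only; the keystream is unaffected. Decrypting the received ciphertext:
P1: T = 0b10011100, S = E(K, T) = 0b11011011; 0b10100111 ⊕ 0b11011011 = 0b01111100.
P2: T = 0b10011101, S = E(K, T) = 0b11011100; 0b11101011 ⊕ 0b11011100 = 0b00110111.
P3: T = 0b10011110, S = E(K, T) = 0b11011101; 0b00001000 ⊕ 0b11011101 = 0b11010101.
P4: T = 0b10011111, S = E(K, T) = 0b11011110; 0b00001000 ⊕ 0b11011110 = 0b11010110.
P5: T = 0b10100000, S = E(K, T) = 0b11011111; 0b11001110 ⊕ 0b11011111 = 0b00010001.
P6: T = 0b10100001, S = E(K, T) = 0b11100000; 0b11000011 ⊕ 0b11100000 = 0b00100011.
Blocks that differ from the original plaintext: P3.

P1 = 0b01111100, P2 = 0b00110111, P3 = 0b11010101, P4 = 0b11010110, P5 = 0b00010001, P6 = 0b00100011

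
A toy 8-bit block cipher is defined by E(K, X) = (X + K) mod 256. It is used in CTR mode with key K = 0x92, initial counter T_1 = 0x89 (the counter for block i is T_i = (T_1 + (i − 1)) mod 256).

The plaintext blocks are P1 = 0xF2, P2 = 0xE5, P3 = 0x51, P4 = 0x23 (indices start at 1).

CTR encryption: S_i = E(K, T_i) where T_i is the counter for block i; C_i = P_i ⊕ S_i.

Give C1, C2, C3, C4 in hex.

C1: T = 0x89, S = E(K, T) = 0x1B; 0xF2 ⊕ 0x1B = 0xE9.
C2: T = 0x8A, S = E(K, T) = 0x1C; 0xE5 ⊕ 0x1C = 0xF9.
C3: T = 0x8B, S = E(K, T) = 0x1D; 0x51 ⊕ 0x1D = 0x4C.
C4: T = 0x8C, S = E(K, T) = 0x1E; 0x23 ⊕ 0x1E = 0x3D.

C1 = 0xE9, C2 = 0xF9, C3 = 0x4C, C4 = 0x3D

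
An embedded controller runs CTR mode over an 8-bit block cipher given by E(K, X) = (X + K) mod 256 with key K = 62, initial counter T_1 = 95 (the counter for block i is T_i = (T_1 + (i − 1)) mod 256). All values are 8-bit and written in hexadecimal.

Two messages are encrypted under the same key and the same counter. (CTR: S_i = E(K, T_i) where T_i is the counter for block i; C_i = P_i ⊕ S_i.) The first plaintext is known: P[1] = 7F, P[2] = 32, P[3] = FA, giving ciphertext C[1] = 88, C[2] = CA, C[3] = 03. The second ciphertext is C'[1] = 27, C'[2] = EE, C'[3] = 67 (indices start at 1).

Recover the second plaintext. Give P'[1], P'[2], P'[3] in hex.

P'[1] = D0, P'[2] = 16, P'[3] = 9E

In CTR with a reused counter, both messages share the same keystream S_i, so C_i ⊕ C'_i = P_i ⊕ P'_i and thus P'_i = P_i ⊕ C_i ⊕ C'_i.
P'[1]: 7F ⊕ 88 ⊕ 27 = D0.
P'[2]: 32 ⊕ CA ⊕ EE = 16.
P'[3]: FA ⊕ 03 ⊕ 67 = 9E.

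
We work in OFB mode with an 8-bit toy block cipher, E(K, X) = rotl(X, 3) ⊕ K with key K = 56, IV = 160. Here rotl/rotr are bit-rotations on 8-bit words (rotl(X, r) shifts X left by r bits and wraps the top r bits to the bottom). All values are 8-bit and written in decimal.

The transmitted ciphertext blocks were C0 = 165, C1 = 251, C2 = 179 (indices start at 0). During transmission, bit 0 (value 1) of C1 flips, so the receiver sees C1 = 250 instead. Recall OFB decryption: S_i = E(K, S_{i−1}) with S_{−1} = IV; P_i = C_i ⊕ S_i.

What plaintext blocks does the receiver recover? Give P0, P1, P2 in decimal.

Only C1 changed, to 250. In OFB, a change in C_i flips the same bit in P_i only; the keystream is unaffected. Decrypting the received ciphertext:
P0: S = E(K, 160) = 61; 165 ⊕ 61 = 152.
P1: S = E(K, 61) = 209; 250 ⊕ 209 = 43.
P2: S = E(K, 209) = 182; 179 ⊕ 182 = 5.
Blocks that differ from the original plaintext: P1.

P0 = 152, P1 = 43, P2 = 5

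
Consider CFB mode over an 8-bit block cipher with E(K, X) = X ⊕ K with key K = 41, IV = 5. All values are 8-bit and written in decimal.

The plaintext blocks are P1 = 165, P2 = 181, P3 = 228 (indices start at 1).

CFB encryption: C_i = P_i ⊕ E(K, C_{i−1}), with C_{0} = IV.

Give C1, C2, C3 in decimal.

C1 = 137, C2 = 21, C3 = 216

C1: E(K, 5) = 44; 165 ⊕ 44 = 137.
C2: E(K, 137) = 160; 181 ⊕ 160 = 21.
C3: E(K, 21) = 60; 228 ⊕ 60 = 216.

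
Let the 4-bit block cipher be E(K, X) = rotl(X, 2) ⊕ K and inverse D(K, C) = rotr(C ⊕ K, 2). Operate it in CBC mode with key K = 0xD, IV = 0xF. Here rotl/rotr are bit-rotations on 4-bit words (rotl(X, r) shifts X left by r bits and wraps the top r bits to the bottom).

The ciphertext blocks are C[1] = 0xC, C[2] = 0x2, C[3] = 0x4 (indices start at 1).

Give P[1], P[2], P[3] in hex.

CBC decryption: P_i = D(K, C_i) ⊕ C_{i−1}, with C_{0} = IV.
P[1]: D(K, 0xC) = 0x4; 0x4 ⊕ 0xF = 0xB.
P[2]: D(K, 0x2) = 0xF; 0xF ⊕ 0xC = 0x3.
P[3]: D(K, 0x4) = 0x6; 0x6 ⊕ 0x2 = 0x4.

P[1] = 0xB, P[2] = 0x3, P[3] = 0x4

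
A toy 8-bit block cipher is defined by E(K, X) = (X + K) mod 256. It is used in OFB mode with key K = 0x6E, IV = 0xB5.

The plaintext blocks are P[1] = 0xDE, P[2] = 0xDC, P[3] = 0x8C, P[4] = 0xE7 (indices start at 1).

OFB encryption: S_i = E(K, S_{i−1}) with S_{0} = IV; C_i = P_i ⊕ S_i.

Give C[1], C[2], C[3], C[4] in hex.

C[1]: S = E(K, 0xB5) = 0x23; 0xDE ⊕ 0x23 = 0xFD.
C[2]: S = E(K, 0x23) = 0x91; 0xDC ⊕ 0x91 = 0x4D.
C[3]: S = E(K, 0x91) = 0xFF; 0x8C ⊕ 0xFF = 0x73.
C[4]: S = E(K, 0xFF) = 0x6D; 0xE7 ⊕ 0x6D = 0x8A.

C[1] = 0xFD, C[2] = 0x4D, C[3] = 0x73, C[4] = 0x8A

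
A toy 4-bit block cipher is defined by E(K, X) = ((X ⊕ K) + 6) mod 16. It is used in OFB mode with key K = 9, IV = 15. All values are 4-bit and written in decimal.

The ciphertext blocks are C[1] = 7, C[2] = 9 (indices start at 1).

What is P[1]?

OFB decryption: S_i = E(K, S_{i−1}) with S_{0} = IV; P_i = C_i ⊕ S_i.
P[1]: S = E(K, 15) = 12; 7 ⊕ 12 = 11.

P[1] = 11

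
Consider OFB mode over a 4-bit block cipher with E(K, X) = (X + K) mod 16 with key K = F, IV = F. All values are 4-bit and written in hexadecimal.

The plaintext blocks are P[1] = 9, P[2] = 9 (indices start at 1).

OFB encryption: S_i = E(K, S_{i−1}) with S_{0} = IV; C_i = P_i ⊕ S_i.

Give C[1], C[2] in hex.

C[1] = 7, C[2] = 4

C[1]: S = E(K, F) = E; 9 ⊕ E = 7.
C[2]: S = E(K, E) = D; 9 ⊕ D = 4.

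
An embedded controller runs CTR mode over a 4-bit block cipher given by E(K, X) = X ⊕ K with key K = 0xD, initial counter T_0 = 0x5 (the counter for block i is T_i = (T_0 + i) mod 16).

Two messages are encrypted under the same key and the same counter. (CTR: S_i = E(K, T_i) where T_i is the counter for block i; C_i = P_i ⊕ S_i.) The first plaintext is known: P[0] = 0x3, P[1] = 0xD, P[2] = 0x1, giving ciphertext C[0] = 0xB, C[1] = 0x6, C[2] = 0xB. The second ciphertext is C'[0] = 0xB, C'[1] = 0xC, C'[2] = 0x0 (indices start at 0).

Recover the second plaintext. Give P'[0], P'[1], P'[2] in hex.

In CTR with a reused counter, both messages share the same keystream S_i, so C_i ⊕ C'_i = P_i ⊕ P'_i and thus P'_i = P_i ⊕ C_i ⊕ C'_i.
P'[0]: 0x3 ⊕ 0xB ⊕ 0xB = 0x3.
P'[1]: 0xD ⊕ 0x6 ⊕ 0xC = 0x7.
P'[2]: 0x1 ⊕ 0xB ⊕ 0x0 = 0xA.

P'[0] = 0x3, P'[1] = 0x7, P'[2] = 0xA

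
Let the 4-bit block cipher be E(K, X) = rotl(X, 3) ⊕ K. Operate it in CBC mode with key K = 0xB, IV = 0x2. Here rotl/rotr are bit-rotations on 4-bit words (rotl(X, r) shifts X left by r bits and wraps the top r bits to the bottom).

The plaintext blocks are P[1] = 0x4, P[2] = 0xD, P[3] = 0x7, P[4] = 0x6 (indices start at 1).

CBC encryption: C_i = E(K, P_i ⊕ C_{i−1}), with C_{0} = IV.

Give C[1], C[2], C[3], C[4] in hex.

C[1] = 0x8, C[2] = 0x1, C[3] = 0x8, C[4] = 0xC

C[1]: P[1] ⊕ 0x2 = 0x6; E(K, 0x6) = 0x8.
C[2]: P[2] ⊕ 0x8 = 0x5; E(K, 0x5) = 0x1.
C[3]: P[3] ⊕ 0x1 = 0x6; E(K, 0x6) = 0x8.
C[4]: P[4] ⊕ 0x8 = 0xE; E(K, 0xE) = 0xC.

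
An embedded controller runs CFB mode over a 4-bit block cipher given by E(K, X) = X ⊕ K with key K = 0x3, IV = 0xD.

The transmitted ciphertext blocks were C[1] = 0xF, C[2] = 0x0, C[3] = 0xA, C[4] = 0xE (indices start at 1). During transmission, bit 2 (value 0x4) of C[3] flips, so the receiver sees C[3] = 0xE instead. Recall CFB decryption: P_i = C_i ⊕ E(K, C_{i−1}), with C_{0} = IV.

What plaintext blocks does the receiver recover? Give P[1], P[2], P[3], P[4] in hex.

Only C[3] changed, to 0xE. In CFB, a change in C_i flips the same bit in P_i and garbles P_{i+1}. Decrypting the received ciphertext:
P[1]: E(K, 0xD) = 0xE; 0xF ⊕ 0xE = 0x1.
P[2]: E(K, 0xF) = 0xC; 0x0 ⊕ 0xC = 0xC.
P[3]: E(K, 0x0) = 0x3; 0xE ⊕ 0x3 = 0xD.
P[4]: E(K, 0xE) = 0xD; 0xE ⊕ 0xD = 0x3.
Blocks that differ from the original plaintext: P[3], P[4].

P[1] = 0x1, P[2] = 0xC, P[3] = 0xD, P[4] = 0x3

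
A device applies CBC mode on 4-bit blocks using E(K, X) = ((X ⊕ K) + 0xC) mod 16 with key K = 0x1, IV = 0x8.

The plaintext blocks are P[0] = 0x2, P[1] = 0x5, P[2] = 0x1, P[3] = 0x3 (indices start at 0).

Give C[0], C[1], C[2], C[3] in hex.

CBC encryption: C_i = E(K, P_i ⊕ C_{i−1}), with C_{−1} = IV.
C[0]: P[0] ⊕ 0x8 = 0xA; E(K, 0xA) = 0x7.
C[1]: P[1] ⊕ 0x7 = 0x2; E(K, 0x2) = 0xF.
C[2]: P[2] ⊕ 0xF = 0xE; E(K, 0xE) = 0xB.
C[3]: P[3] ⊕ 0xB = 0x8; E(K, 0x8) = 0x5.

C[0] = 0x7, C[1] = 0xF, C[2] = 0xB, C[3] = 0x5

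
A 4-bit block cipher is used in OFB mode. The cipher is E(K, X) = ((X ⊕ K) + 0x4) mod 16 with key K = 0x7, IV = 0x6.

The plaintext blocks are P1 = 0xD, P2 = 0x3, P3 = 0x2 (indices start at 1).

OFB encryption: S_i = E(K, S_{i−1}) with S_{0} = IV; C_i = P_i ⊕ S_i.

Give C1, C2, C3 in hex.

C1 = 0x8, C2 = 0x5, C3 = 0x7

C1: S = E(K, 0x6) = 0x5; 0xD ⊕ 0x5 = 0x8.
C2: S = E(K, 0x5) = 0x6; 0x3 ⊕ 0x6 = 0x5.
C3: S = E(K, 0x6) = 0x5; 0x2 ⊕ 0x5 = 0x7.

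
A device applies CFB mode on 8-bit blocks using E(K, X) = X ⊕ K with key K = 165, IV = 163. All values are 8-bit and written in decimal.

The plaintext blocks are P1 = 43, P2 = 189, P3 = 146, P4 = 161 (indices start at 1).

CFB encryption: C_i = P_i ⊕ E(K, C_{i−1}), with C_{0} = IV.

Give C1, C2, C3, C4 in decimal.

C1 = 45, C2 = 53, C3 = 2, C4 = 6

C1: E(K, 163) = 6; 43 ⊕ 6 = 45.
C2: E(K, 45) = 136; 189 ⊕ 136 = 53.
C3: E(K, 53) = 144; 146 ⊕ 144 = 2.
C4: E(K, 2) = 167; 161 ⊕ 167 = 6.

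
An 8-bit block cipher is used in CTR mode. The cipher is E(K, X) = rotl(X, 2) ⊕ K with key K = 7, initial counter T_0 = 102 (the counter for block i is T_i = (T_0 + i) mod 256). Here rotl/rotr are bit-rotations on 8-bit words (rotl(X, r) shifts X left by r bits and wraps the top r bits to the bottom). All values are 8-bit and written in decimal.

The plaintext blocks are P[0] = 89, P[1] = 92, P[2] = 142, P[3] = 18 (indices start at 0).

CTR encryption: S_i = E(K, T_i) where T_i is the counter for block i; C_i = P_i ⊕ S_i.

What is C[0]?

C[0]: T = 102, S = E(K, T) = 158; 89 ⊕ 158 = 199.

C[0] = 199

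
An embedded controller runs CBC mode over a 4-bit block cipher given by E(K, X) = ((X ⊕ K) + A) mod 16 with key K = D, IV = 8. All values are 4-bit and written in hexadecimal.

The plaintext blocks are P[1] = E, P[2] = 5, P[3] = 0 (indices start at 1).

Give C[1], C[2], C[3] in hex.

CBC encryption: C_i = E(K, P_i ⊕ C_{i−1}), with C_{0} = IV.
C[1]: P[1] ⊕ 8 = 6; E(K, 6) = 5.
C[2]: P[2] ⊕ 5 = 0; E(K, 0) = 7.
C[3]: P[3] ⊕ 7 = 7; E(K, 7) = 4.

C[1] = 5, C[2] = 7, C[3] = 4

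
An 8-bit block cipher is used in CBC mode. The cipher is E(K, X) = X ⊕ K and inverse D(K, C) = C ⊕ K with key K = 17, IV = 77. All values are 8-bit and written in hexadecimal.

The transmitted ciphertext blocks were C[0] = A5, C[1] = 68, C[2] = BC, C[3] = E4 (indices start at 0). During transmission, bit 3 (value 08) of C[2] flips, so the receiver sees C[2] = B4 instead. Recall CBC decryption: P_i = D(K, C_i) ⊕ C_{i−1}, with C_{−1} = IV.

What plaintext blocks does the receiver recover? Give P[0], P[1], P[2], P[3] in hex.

Only C[2] changed, to B4. In CBC, a change in C_i garbles P_i and flips the same bit in P_{i+1}. Decrypting the received ciphertext:
P[0]: D(K, A5) = B2; B2 ⊕ 77 = C5.
P[1]: D(K, 68) = 7F; 7F ⊕ A5 = DA.
P[2]: D(K, B4) = A3; A3 ⊕ 68 = CB.
P[3]: D(K, E4) = F3; F3 ⊕ B4 = 47.
Blocks that differ from the original plaintext: P[2], P[3].

P[0] = C5, P[1] = DA, P[2] = CB, P[3] = 47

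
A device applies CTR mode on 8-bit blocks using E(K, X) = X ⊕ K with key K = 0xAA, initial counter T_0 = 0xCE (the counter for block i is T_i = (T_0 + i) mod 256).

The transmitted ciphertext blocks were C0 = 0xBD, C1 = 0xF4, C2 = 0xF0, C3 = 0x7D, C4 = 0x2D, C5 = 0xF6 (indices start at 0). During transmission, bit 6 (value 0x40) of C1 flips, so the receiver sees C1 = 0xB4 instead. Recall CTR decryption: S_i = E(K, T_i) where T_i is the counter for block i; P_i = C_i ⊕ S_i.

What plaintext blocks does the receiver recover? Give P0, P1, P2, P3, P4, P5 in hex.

P0 = 0xD9, P1 = 0xD1, P2 = 0x8A, P3 = 0x06, P4 = 0x55, P5 = 0x8F

Only C1 changed, to 0xB4. In CTR, a change in C_i flips the same bit in P_i only; the keystream is unaffected. Decrypting the received ciphertext:
P0: T = 0xCE, S = E(K, T) = 0x64; 0xBD ⊕ 0x64 = 0xD9.
P1: T = 0xCF, S = E(K, T) = 0x65; 0xB4 ⊕ 0x65 = 0xD1.
P2: T = 0xD0, S = E(K, T) = 0x7A; 0xF0 ⊕ 0x7A = 0x8A.
P3: T = 0xD1, S = E(K, T) = 0x7B; 0x7D ⊕ 0x7B = 0x06.
P4: T = 0xD2, S = E(K, T) = 0x78; 0x2D ⊕ 0x78 = 0x55.
P5: T = 0xD3, S = E(K, T) = 0x79; 0xF6 ⊕ 0x79 = 0x8F.
Blocks that differ from the original plaintext: P1.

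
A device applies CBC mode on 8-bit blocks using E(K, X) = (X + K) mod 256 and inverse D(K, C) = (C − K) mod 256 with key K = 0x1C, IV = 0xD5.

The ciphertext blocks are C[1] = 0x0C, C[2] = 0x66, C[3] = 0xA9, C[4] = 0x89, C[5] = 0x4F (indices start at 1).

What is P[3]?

CBC decryption: P_i = D(K, C_i) ⊕ C_{i−1}, with C_{0} = IV.
P[3]: D(K, 0xA9) = 0x8D; 0x8D ⊕ 0x66 = 0xEB.

P[3] = 0xEB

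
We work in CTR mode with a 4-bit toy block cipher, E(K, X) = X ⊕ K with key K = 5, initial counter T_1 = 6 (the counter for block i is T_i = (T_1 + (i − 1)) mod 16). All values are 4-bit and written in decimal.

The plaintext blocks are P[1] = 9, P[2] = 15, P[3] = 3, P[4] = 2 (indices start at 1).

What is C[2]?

C[2] = 13

CTR encryption: S_i = E(K, T_i) where T_i is the counter for block i; C_i = P_i ⊕ S_i.
C[1]: T = 6, S = E(K, T) = 3; 9 ⊕ 3 = 10.
C[2]: T = 7, S = E(K, T) = 2; 15 ⊕ 2 = 13.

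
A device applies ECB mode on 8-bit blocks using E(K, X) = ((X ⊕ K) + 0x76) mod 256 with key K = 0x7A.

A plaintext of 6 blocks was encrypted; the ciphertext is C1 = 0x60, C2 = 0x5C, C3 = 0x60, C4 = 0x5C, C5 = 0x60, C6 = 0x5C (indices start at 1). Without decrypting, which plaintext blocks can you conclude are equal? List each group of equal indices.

ECB encrypts each block independently with the same key, so equal ciphertext blocks imply equal plaintext blocks.
C1 = C3 = C5 = 0x60, so P1 = P3 = P5.
C2 = C4 = C6 = 0x5C, so P2 = P4 = P6.

P1 = P3 = P5; P2 = P4 = P6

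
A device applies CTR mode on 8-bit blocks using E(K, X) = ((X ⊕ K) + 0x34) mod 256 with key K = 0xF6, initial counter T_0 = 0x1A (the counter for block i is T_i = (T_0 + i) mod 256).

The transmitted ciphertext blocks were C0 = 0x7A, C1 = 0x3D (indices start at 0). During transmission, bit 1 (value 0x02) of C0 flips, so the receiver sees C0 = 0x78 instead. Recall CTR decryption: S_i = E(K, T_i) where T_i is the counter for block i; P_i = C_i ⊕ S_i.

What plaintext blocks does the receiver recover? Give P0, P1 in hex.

Only C0 changed, to 0x78. In CTR, a change in C_i flips the same bit in P_i only; the keystream is unaffected. Decrypting the received ciphertext:
P0: T = 0x1A, S = E(K, T) = 0x20; 0x78 ⊕ 0x20 = 0x58.
P1: T = 0x1B, S = E(K, T) = 0x21; 0x3D ⊕ 0x21 = 0x1C.
Blocks that differ from the original plaintext: P0.

P0 = 0x58, P1 = 0x1C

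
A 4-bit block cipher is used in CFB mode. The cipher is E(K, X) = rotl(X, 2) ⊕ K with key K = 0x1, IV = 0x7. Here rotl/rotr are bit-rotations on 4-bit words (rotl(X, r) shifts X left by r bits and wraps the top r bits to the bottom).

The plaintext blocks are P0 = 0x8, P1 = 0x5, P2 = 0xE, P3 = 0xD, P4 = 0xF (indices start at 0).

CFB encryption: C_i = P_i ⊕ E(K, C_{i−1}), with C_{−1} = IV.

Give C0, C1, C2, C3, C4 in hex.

C0: E(K, 0x7) = 0xC; 0x8 ⊕ 0xC = 0x4.
C1: E(K, 0x4) = 0x0; 0x5 ⊕ 0x0 = 0x5.
C2: E(K, 0x5) = 0x4; 0xE ⊕ 0x4 = 0xA.
C3: E(K, 0xA) = 0xB; 0xD ⊕ 0xB = 0x6.
C4: E(K, 0x6) = 0x8; 0xF ⊕ 0x8 = 0x7.

C0 = 0x4, C1 = 0x5, C2 = 0xA, C3 = 0x6, C4 = 0x7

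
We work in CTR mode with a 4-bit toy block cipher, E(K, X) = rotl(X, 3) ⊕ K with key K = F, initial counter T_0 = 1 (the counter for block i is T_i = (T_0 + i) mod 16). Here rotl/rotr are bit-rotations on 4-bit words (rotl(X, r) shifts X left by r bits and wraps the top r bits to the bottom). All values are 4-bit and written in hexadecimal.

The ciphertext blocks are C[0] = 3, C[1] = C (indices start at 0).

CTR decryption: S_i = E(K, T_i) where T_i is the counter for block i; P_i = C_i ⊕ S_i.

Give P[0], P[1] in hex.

P[0] = 4, P[1] = 2

P[0]: T = 1, S = E(K, T) = 7; 3 ⊕ 7 = 4.
P[1]: T = 2, S = E(K, T) = E; C ⊕ E = 2.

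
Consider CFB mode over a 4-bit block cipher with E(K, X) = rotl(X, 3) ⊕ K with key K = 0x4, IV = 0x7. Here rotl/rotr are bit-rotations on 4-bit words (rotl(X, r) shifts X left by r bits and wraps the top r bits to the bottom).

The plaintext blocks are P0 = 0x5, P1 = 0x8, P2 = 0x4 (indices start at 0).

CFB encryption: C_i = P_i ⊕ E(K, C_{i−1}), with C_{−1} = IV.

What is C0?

C0: E(K, 0x7) = 0xF; 0x5 ⊕ 0xF = 0xA.

C0 = 0xA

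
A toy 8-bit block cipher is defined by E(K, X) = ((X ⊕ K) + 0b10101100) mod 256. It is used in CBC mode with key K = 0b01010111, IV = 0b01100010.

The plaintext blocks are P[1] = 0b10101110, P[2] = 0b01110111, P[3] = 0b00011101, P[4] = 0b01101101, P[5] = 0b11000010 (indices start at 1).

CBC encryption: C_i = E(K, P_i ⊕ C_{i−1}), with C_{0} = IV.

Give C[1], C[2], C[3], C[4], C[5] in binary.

C[1]: P[1] ⊕ 0b01100010 = 0b11001100; E(K, 0b11001100) = 0b01000111.
C[2]: P[2] ⊕ 0b01000111 = 0b00110000; E(K, 0b00110000) = 0b00010011.
C[3]: P[3] ⊕ 0b00010011 = 0b00001110; E(K, 0b00001110) = 0b00000101.
C[4]: P[4] ⊕ 0b00000101 = 0b01101000; E(K, 0b01101000) = 0b11101011.
C[5]: P[5] ⊕ 0b11101011 = 0b00101001; E(K, 0b00101001) = 0b00101010.

C[1] = 0b01000111, C[2] = 0b00010011, C[3] = 0b00000101, C[4] = 0b11101011, C[5] = 0b00101010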